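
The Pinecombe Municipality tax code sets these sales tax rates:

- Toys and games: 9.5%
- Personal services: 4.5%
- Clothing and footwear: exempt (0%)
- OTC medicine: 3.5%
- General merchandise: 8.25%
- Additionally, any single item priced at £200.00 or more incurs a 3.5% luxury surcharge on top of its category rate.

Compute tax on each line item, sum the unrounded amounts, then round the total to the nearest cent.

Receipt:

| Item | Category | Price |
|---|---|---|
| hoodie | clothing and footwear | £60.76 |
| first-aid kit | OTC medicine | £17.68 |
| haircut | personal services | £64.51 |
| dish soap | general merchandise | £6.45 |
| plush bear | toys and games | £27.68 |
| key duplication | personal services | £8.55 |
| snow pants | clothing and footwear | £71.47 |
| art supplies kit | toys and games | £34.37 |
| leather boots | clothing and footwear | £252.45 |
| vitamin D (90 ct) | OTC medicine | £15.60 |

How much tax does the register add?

£19.72

Hoodie £60.76: clothing and footwear → 0% → £0.00
First-aid kit £17.68: OTC medicine → 3.5% → £0.6188
Haircut £64.51: personal services → 4.5% → £2.90295
Dish soap £6.45: general merchandise → 8.25% → £0.532125
Plush bear £27.68: toys and games → 9.5% → £2.6296
Key duplication £8.55: personal services → 4.5% → £0.38475
Snow pants £71.47: clothing and footwear → 0% → £0.00
Art supplies kit £34.37: toys and games → 9.5% → £3.26515
Leather boots £252.45: clothing and footwear → 0% + 3.5% surcharge = 3.5% → £8.83575
Vitamin D (90 ct) £15.60: OTC medicine → 3.5% → £0.546
Unrounded tax sum = £19.715125 → £19.72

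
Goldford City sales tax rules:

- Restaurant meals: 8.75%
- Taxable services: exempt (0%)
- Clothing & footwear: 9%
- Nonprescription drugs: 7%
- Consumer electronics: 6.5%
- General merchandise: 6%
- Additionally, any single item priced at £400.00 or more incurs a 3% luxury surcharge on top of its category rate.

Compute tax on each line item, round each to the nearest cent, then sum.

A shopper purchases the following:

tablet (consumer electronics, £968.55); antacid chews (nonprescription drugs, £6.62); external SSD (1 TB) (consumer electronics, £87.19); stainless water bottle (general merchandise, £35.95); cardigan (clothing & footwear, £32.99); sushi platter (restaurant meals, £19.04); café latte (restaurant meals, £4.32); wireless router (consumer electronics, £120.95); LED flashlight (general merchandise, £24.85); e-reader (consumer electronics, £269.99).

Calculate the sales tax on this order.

Tablet £968.55: consumer electronics → 6.5% + 3% surcharge = 9.5% → £92.01
Antacid chews £6.62: nonprescription drugs → 7% → £0.46
External SSD (1 TB) £87.19: consumer electronics → 6.5% → £5.67
Stainless water bottle £35.95: general merchandise → 6% → £2.16
Cardigan £32.99: clothing & footwear → 9% → £2.97
Sushi platter £19.04: restaurant meals → 8.75% → £1.67
Café latte £4.32: restaurant meals → 8.75% → £0.38
Wireless router £120.95: consumer electronics → 6.5% → £7.86
LED flashlight £24.85: general merchandise → 6% → £1.49
E-reader £269.99: consumer electronics → 6.5% → £17.55
Total tax = £92.01 + £0.46 + £5.67 + £2.16 + £2.97 + £1.67 + £0.38 + £7.86 + £1.49 + £17.55 = £132.22

£132.22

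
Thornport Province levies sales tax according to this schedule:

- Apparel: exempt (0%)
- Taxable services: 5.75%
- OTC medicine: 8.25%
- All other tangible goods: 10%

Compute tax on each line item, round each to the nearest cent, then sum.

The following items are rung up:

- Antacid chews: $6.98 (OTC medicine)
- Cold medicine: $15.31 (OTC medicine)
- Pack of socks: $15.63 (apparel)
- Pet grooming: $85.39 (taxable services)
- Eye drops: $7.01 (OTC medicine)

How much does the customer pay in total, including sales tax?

$137.65

Antacid chews $6.98: OTC medicine → 8.25% → $0.58
Cold medicine $15.31: OTC medicine → 8.25% → $1.26
Pack of socks $15.63: apparel → 0% → $0.00
Pet grooming $85.39: taxable services → 5.75% → $4.91
Eye drops $7.01: OTC medicine → 8.25% → $0.58
Subtotal = $130.32; tax = $7.33; total due = $137.65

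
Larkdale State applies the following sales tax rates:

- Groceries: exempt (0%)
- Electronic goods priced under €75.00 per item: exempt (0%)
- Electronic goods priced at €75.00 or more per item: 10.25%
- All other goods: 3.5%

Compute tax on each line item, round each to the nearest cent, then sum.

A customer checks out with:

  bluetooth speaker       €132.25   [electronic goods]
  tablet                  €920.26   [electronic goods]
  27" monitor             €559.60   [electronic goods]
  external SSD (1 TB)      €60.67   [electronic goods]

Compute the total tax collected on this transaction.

Bluetooth speaker €132.25: electronic goods, €75.00 or more → 10.25% → €13.56
Tablet €920.26: electronic goods, €75.00 or more → 10.25% → €94.33
27" monitor €559.60: electronic goods, €75.00 or more → 10.25% → €57.36
External SSD (1 TB) €60.67: electronic goods, under €75.00 → 0% → €0.00
Total tax = €13.56 + €94.33 + €57.36 = €165.25

€165.25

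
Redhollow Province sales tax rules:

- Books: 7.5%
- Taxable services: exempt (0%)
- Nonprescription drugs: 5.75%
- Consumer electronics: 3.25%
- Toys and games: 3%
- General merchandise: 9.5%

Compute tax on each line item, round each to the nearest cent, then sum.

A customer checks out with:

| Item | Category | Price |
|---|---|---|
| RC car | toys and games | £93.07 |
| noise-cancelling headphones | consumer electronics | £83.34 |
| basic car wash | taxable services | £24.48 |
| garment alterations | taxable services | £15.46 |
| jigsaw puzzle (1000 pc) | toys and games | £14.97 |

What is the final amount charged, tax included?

RC car £93.07: toys and games → 3% → £2.79
Noise-cancelling headphones £83.34: consumer electronics → 3.25% → £2.71
Basic car wash £24.48: taxable services → 0% → £0.00
Garment alterations £15.46: taxable services → 0% → £0.00
Jigsaw puzzle (1000 pc) £14.97: toys and games → 3% → £0.45
Subtotal = £231.32; tax = £5.95; total due = £237.27

£237.27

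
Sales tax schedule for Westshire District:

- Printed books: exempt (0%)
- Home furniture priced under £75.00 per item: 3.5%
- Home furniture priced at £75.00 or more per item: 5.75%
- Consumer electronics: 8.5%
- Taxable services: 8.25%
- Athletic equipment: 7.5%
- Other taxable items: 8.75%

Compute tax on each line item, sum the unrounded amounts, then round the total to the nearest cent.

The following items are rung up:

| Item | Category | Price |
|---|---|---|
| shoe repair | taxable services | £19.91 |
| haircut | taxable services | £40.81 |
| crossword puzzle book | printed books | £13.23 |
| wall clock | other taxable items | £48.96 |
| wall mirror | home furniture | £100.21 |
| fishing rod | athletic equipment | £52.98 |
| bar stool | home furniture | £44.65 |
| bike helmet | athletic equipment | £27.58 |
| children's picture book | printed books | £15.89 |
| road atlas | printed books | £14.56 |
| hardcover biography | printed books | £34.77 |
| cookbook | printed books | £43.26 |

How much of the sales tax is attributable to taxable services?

Shoe repair £19.91: taxable services → 8.25% → £1.642575
Haircut £40.81: taxable services → 8.25% → £3.366825
Tax on taxable services: unrounded sum = £5.0094 → £5.01

£5.01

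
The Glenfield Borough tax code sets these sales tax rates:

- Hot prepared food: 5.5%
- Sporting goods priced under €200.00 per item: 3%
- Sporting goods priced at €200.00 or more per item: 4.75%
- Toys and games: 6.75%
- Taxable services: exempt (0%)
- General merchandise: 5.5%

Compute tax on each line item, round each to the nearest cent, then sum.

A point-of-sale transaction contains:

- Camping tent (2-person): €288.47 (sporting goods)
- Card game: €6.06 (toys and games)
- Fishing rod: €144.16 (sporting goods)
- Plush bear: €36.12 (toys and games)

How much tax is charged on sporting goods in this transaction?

€18.02

Camping tent (2-person) €288.47: sporting goods, €200.00 or more → 4.75% → €13.70
Fishing rod €144.16: sporting goods, under €200.00 → 3% → €4.32
Tax on sporting goods = €13.70 + €4.32 = €18.02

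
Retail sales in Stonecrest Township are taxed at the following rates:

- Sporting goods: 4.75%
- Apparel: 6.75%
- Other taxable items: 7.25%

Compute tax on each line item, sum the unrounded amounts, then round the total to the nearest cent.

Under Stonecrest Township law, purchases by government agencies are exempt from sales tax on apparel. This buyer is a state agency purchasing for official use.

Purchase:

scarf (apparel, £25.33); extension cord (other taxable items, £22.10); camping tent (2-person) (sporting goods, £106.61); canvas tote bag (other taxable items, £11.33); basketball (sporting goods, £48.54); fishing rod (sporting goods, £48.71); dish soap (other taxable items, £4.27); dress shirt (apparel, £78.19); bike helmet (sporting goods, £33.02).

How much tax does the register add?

Scarf £25.33: apparel, buyer-exempt → 0% → £0.00
Extension cord £22.10: other taxable items → 7.25% → £1.60225
Camping tent (2-person) £106.61: sporting goods → 4.75% → £5.063975
Canvas tote bag £11.33: other taxable items → 7.25% → £0.821425
Basketball £48.54: sporting goods → 4.75% → £2.30565
Fishing rod £48.71: sporting goods → 4.75% → £2.313725
Dish soap £4.27: other taxable items → 7.25% → £0.309575
Dress shirt £78.19: apparel, buyer-exempt → 0% → £0.00
Bike helmet £33.02: sporting goods → 4.75% → £1.56845
Unrounded tax sum = £13.98505 → £13.99

£13.99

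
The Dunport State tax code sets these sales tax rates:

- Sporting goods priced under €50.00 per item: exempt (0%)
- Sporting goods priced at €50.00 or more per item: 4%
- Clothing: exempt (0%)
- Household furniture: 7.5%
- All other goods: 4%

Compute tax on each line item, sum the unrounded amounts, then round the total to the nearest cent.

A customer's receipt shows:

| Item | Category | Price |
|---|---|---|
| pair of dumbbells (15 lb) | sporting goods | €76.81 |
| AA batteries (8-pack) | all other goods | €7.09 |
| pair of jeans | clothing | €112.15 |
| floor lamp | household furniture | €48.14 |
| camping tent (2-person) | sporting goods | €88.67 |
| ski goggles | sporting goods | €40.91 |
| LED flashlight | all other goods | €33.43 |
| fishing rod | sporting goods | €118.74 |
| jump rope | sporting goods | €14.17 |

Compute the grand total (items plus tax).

Pair of dumbbells (15 lb) €76.81: sporting goods, €50.00 or more → 4% → €3.0724
AA batteries (8-pack) €7.09: all other goods → 4% → €0.2836
Pair of jeans €112.15: clothing → 0% → €0.00
Floor lamp €48.14: household furniture → 7.5% → €3.6105
Camping tent (2-person) €88.67: sporting goods, €50.00 or more → 4% → €3.5468
Ski goggles €40.91: sporting goods, under €50.00 → 0% → €0.00
LED flashlight €33.43: all other goods → 4% → €1.3372
Fishing rod €118.74: sporting goods, €50.00 or more → 4% → €4.7496
Jump rope €14.17: sporting goods, under €50.00 → 0% → €0.00
Subtotal = €540.11; unrounded tax = €16.6001 → €16.60; total due = €556.71

€556.71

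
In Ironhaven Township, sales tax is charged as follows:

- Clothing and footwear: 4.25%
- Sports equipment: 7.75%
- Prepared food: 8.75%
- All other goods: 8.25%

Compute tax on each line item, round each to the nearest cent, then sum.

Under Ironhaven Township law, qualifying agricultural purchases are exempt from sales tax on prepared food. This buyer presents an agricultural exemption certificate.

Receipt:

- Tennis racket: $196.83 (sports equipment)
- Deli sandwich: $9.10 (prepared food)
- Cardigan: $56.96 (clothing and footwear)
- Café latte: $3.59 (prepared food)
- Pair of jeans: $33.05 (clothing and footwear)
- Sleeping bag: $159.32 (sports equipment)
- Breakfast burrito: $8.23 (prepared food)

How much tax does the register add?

$31.42

Tennis racket $196.83: sports equipment → 7.75% → $15.25
Deli sandwich $9.10: prepared food, buyer-exempt → 0% → $0.00
Cardigan $56.96: clothing and footwear → 4.25% → $2.42
Café latte $3.59: prepared food, buyer-exempt → 0% → $0.00
Pair of jeans $33.05: clothing and footwear → 4.25% → $1.40
Sleeping bag $159.32: sports equipment → 7.75% → $12.35
Breakfast burrito $8.23: prepared food, buyer-exempt → 0% → $0.00
Total tax = $15.25 + $2.42 + $1.40 + $12.35 = $31.42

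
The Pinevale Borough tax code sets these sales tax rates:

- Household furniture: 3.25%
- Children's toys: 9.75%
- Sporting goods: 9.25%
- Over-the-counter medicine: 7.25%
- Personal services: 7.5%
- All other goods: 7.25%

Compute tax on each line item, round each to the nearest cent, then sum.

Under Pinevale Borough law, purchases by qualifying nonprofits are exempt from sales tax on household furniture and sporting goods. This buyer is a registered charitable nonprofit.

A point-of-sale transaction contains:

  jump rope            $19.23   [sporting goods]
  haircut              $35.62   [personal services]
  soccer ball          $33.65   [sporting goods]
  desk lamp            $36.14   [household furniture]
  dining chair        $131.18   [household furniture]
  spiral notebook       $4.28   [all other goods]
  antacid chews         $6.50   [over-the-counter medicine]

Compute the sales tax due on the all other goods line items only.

$0.31

Spiral notebook $4.28: all other goods → 7.25% → $0.31
Tax on all other goods = $0.31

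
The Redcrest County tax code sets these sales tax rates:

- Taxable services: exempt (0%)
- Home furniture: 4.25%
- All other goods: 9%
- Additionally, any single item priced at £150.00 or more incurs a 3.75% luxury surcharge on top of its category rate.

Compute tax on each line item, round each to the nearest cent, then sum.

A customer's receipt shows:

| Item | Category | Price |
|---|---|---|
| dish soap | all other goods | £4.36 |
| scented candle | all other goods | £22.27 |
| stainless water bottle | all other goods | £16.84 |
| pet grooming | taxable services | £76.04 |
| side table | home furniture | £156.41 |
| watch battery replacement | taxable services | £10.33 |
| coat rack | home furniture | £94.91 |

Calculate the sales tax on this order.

£20.45

Dish soap £4.36: all other goods → 9% → £0.39
Scented candle £22.27: all other goods → 9% → £2.00
Stainless water bottle £16.84: all other goods → 9% → £1.52
Pet grooming £76.04: taxable services → 0% → £0.00
Side table £156.41: home furniture → 4.25% + 3.75% surcharge = 8% → £12.51
Watch battery replacement £10.33: taxable services → 0% → £0.00
Coat rack £94.91: home furniture → 4.25% → £4.03
Total tax = £0.39 + £2.00 + £1.52 + £12.51 + £4.03 = £20.45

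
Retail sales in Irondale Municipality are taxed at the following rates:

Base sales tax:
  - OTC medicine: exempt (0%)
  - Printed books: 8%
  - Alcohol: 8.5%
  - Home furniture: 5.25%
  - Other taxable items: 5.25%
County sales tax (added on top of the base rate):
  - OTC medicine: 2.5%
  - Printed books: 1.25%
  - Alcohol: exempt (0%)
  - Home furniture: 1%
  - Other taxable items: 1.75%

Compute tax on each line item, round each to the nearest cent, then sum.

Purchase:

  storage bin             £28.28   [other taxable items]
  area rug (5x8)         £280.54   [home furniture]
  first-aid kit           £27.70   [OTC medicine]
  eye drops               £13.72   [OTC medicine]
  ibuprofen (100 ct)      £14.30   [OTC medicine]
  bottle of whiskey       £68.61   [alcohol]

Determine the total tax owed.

Storage bin £28.28: other taxable items → 5.25% + 1.75% county = 7% → £1.98
Area rug (5x8) £280.54: home furniture → 5.25% + 1% county = 6.25% → £17.53
First-aid kit £27.70: OTC medicine → 0% + 2.5% county = 2.5% → £0.69
Eye drops £13.72: OTC medicine → 0% + 2.5% county = 2.5% → £0.34
Ibuprofen (100 ct) £14.30: OTC medicine → 0% + 2.5% county = 2.5% → £0.36
Bottle of whiskey £68.61: alcohol → 8.5% + 0% county = 8.5% → £5.83
Total tax = £1.98 + £17.53 + £0.69 + £0.34 + £0.36 + £5.83 = £26.73

£26.73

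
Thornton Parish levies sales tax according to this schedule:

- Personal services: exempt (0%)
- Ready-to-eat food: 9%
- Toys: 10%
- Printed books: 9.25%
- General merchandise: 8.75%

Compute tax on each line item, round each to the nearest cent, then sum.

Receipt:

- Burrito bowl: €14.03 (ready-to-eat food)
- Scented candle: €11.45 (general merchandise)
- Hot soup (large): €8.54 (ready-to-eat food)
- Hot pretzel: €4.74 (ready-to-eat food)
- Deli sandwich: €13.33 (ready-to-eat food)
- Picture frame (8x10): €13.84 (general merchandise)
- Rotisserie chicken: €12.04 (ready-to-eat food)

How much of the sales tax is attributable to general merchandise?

€2.21

Scented candle €11.45: general merchandise → 8.75% → €1.00
Picture frame (8x10) €13.84: general merchandise → 8.75% → €1.21
Tax on general merchandise = €1.00 + €1.21 = €2.21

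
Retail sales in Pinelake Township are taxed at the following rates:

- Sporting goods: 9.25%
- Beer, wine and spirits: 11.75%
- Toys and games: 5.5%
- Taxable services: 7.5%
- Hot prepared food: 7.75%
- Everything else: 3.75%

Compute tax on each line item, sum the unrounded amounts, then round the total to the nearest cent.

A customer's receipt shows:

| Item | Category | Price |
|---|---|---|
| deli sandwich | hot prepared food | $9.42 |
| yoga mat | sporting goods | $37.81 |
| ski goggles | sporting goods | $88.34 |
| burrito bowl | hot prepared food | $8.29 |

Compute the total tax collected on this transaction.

$13.04

Deli sandwich $9.42: hot prepared food → 7.75% → $0.73005
Yoga mat $37.81: sporting goods → 9.25% → $3.497425
Ski goggles $88.34: sporting goods → 9.25% → $8.17145
Burrito bowl $8.29: hot prepared food → 7.75% → $0.642475
Unrounded tax sum = $13.0414 → $13.04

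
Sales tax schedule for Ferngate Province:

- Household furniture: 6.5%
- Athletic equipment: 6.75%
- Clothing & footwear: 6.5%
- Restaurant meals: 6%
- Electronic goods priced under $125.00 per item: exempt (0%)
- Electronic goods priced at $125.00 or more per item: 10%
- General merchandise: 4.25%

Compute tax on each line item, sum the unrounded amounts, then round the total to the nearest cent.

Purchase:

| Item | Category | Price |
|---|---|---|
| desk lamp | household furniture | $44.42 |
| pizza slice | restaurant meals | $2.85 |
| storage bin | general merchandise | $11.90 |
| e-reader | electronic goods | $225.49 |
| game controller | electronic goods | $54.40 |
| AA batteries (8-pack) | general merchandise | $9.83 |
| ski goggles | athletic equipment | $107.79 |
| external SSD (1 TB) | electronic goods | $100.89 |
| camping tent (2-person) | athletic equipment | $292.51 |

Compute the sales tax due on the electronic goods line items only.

E-reader $225.49: electronic goods, $125.00 or more → 10% → $22.549
Game controller $54.40: electronic goods, under $125.00 → 0% → $0.00
External SSD (1 TB) $100.89: electronic goods, under $125.00 → 0% → $0.00
Tax on electronic goods: unrounded sum = $22.549 → $22.55

$22.55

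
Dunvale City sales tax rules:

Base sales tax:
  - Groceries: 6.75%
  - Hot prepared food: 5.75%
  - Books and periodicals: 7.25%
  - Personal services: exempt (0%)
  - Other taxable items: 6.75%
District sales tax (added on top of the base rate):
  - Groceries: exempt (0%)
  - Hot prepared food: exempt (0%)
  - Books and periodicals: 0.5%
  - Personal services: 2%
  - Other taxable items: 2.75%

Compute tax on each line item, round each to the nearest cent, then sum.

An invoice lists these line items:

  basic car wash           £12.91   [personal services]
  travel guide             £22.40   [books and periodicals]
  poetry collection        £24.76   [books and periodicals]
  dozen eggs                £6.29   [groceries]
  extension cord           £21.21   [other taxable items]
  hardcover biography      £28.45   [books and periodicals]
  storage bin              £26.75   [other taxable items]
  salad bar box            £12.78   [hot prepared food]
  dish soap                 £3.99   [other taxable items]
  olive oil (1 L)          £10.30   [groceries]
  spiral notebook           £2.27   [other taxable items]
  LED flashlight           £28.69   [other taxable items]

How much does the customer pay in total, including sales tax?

£216.65

Basic car wash £12.91: personal services → 0% + 2% district = 2% → £0.26
Travel guide £22.40: books and periodicals → 7.25% + 0.5% district = 7.75% → £1.74
Poetry collection £24.76: books and periodicals → 7.25% + 0.5% district = 7.75% → £1.92
Dozen eggs £6.29: groceries → 6.75% + 0% district = 6.75% → £0.42
Extension cord £21.21: other taxable items → 6.75% + 2.75% district = 9.5% → £2.01
Hardcover biography £28.45: books and periodicals → 7.25% + 0.5% district = 7.75% → £2.20
Storage bin £26.75: other taxable items → 6.75% + 2.75% district = 9.5% → £2.54
Salad bar box £12.78: hot prepared food → 5.75% + 0% district = 5.75% → £0.73
Dish soap £3.99: other taxable items → 6.75% + 2.75% district = 9.5% → £0.38
Olive oil (1 L) £10.30: groceries → 6.75% + 0% district = 6.75% → £0.70
Spiral notebook £2.27: other taxable items → 6.75% + 2.75% district = 9.5% → £0.22
LED flashlight £28.69: other taxable items → 6.75% + 2.75% district = 9.5% → £2.73
Subtotal = £200.80; tax = £15.85; total due = £216.65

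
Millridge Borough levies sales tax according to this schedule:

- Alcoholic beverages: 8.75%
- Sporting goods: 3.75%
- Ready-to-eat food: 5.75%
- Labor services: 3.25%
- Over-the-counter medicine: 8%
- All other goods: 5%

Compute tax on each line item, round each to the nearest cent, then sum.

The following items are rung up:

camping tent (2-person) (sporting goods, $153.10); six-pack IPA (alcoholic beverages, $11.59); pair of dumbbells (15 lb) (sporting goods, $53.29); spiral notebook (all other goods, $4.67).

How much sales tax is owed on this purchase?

Camping tent (2-person) $153.10: sporting goods → 3.75% → $5.74
Six-pack IPA $11.59: alcoholic beverages → 8.75% → $1.01
Pair of dumbbells (15 lb) $53.29: sporting goods → 3.75% → $2.00
Spiral notebook $4.67: all other goods → 5% → $0.23
Total tax = $5.74 + $1.01 + $2.00 + $0.23 = $8.98

$8.98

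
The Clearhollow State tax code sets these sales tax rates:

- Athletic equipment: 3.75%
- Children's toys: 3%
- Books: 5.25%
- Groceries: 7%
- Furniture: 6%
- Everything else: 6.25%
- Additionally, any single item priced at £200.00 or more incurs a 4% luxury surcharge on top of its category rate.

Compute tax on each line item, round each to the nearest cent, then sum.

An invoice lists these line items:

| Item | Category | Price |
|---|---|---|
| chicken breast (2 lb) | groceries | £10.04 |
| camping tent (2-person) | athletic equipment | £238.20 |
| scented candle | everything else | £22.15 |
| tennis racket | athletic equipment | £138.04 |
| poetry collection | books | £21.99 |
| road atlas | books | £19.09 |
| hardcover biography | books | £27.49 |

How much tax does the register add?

Chicken breast (2 lb) £10.04: groceries → 7% → £0.70
Camping tent (2-person) £238.20: athletic equipment → 3.75% + 4% surcharge = 7.75% → £18.46
Scented candle £22.15: everything else → 6.25% → £1.38
Tennis racket £138.04: athletic equipment → 3.75% → £5.18
Poetry collection £21.99: books → 5.25% → £1.15
Road atlas £19.09: books → 5.25% → £1.00
Hardcover biography £27.49: books → 5.25% → £1.44
Total tax = £0.70 + £18.46 + £1.38 + £5.18 + £1.15 + £1.00 + £1.44 = £29.31

£29.31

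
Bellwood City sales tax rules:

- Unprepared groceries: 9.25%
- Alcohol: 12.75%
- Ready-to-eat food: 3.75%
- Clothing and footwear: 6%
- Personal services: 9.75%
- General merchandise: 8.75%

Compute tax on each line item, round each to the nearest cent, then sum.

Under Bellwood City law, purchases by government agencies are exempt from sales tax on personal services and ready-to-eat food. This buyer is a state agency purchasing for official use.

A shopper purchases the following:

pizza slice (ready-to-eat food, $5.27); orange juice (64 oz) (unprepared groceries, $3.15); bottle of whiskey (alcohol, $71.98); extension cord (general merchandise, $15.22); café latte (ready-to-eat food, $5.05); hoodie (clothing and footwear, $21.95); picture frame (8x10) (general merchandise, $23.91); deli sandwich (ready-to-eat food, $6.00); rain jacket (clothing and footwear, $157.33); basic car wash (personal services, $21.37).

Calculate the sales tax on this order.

Pizza slice $5.27: ready-to-eat food, buyer-exempt → 0% → $0.00
Orange juice (64 oz) $3.15: unprepared groceries → 9.25% → $0.29
Bottle of whiskey $71.98: alcohol → 12.75% → $9.18
Extension cord $15.22: general merchandise → 8.75% → $1.33
Café latte $5.05: ready-to-eat food, buyer-exempt → 0% → $0.00
Hoodie $21.95: clothing and footwear → 6% → $1.32
Picture frame (8x10) $23.91: general merchandise → 8.75% → $2.09
Deli sandwich $6.00: ready-to-eat food, buyer-exempt → 0% → $0.00
Rain jacket $157.33: clothing and footwear → 6% → $9.44
Basic car wash $21.37: personal services, buyer-exempt → 0% → $0.00
Total tax = $0.29 + $9.18 + $1.33 + $1.32 + $2.09 + $9.44 = $23.65

$23.65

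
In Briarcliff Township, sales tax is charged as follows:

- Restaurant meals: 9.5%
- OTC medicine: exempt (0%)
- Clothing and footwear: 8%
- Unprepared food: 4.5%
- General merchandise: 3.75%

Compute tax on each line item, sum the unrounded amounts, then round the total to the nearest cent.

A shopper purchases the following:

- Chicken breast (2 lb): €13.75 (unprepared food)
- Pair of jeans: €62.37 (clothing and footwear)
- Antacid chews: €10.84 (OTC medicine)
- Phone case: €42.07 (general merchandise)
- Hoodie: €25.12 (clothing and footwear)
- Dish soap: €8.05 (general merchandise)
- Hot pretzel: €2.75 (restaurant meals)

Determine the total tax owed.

Chicken breast (2 lb) €13.75: unprepared food → 4.5% → €0.61875
Pair of jeans €62.37: clothing and footwear → 8% → €4.9896
Antacid chews €10.84: OTC medicine → 0% → €0.00
Phone case €42.07: general merchandise → 3.75% → €1.577625
Hoodie €25.12: clothing and footwear → 8% → €2.0096
Dish soap €8.05: general merchandise → 3.75% → €0.301875
Hot pretzel €2.75: restaurant meals → 9.5% → €0.26125
Unrounded tax sum = €9.7587 → €9.76

€9.76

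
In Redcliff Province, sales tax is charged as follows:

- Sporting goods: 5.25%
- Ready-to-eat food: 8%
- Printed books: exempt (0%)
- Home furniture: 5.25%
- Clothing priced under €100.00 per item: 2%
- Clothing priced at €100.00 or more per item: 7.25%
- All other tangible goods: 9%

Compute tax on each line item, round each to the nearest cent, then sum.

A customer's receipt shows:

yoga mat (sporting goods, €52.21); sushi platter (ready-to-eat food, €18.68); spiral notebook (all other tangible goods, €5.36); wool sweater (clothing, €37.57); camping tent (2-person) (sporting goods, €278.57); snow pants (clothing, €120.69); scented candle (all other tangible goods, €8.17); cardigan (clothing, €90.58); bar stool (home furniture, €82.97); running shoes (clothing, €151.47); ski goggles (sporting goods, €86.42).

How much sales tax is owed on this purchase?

€51.26

Yoga mat €52.21: sporting goods → 5.25% → €2.74
Sushi platter €18.68: ready-to-eat food → 8% → €1.49
Spiral notebook €5.36: all other tangible goods → 9% → €0.48
Wool sweater €37.57: clothing, under €100.00 → 2% → €0.75
Camping tent (2-person) €278.57: sporting goods → 5.25% → €14.62
Snow pants €120.69: clothing, €100.00 or more → 7.25% → €8.75
Scented candle €8.17: all other tangible goods → 9% → €0.74
Cardigan €90.58: clothing, under €100.00 → 2% → €1.81
Bar stool €82.97: home furniture → 5.25% → €4.36
Running shoes €151.47: clothing, €100.00 or more → 7.25% → €10.98
Ski goggles €86.42: sporting goods → 5.25% → €4.54
Total tax = €2.74 + €1.49 + €0.48 + €0.75 + €14.62 + €8.75 + €0.74 + €1.81 + €4.36 + €10.98 + €4.54 = €51.26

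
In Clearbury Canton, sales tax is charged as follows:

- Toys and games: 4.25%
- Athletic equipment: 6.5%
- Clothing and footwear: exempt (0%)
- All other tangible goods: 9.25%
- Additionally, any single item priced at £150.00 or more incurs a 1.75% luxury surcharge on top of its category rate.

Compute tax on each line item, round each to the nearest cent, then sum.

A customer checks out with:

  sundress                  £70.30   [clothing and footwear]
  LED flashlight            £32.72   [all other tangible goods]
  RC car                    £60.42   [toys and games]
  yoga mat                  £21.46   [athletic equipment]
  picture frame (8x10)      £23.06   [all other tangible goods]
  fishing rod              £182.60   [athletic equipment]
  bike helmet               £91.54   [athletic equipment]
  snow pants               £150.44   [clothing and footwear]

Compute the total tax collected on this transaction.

Sundress £70.30: clothing and footwear → 0% → £0.00
LED flashlight £32.72: all other tangible goods → 9.25% → £3.03
RC car £60.42: toys and games → 4.25% → £2.57
Yoga mat £21.46: athletic equipment → 6.5% → £1.39
Picture frame (8x10) £23.06: all other tangible goods → 9.25% → £2.13
Fishing rod £182.60: athletic equipment → 6.5% + 1.75% surcharge = 8.25% → £15.06
Bike helmet £91.54: athletic equipment → 6.5% → £5.95
Snow pants £150.44: clothing and footwear → 0% + 1.75% surcharge = 1.75% → £2.63
Total tax = £3.03 + £2.57 + £1.39 + £2.13 + £15.06 + £5.95 + £2.63 = £32.76

£32.76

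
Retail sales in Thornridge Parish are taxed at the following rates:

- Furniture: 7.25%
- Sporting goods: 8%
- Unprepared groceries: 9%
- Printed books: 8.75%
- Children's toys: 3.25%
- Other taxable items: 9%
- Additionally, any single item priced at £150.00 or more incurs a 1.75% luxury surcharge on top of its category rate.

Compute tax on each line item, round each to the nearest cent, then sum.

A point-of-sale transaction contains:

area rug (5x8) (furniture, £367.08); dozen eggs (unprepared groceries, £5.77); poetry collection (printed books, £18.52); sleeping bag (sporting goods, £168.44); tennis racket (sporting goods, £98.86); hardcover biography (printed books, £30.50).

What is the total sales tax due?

£62.18

Area rug (5x8) £367.08: furniture → 7.25% + 1.75% surcharge = 9% → £33.04
Dozen eggs £5.77: unprepared groceries → 9% → £0.52
Poetry collection £18.52: printed books → 8.75% → £1.62
Sleeping bag £168.44: sporting goods → 8% + 1.75% surcharge = 9.75% → £16.42
Tennis racket £98.86: sporting goods → 8% → £7.91
Hardcover biography £30.50: printed books → 8.75% → £2.67
Total tax = £33.04 + £0.52 + £1.62 + £16.42 + £7.91 + £2.67 = £62.18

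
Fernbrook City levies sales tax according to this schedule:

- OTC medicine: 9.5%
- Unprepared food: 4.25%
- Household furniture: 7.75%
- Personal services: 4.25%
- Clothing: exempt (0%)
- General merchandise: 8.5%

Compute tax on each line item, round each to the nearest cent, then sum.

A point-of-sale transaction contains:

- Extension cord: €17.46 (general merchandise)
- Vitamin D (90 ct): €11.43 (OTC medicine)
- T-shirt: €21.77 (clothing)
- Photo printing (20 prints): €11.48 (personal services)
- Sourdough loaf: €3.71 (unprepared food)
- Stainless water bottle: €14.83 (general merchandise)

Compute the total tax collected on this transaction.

€4.48

Extension cord €17.46: general merchandise → 8.5% → €1.48
Vitamin D (90 ct) €11.43: OTC medicine → 9.5% → €1.09
T-shirt €21.77: clothing → 0% → €0.00
Photo printing (20 prints) €11.48: personal services → 4.25% → €0.49
Sourdough loaf €3.71: unprepared food → 4.25% → €0.16
Stainless water bottle €14.83: general merchandise → 8.5% → €1.26
Total tax = €1.48 + €1.09 + €0.49 + €0.16 + €1.26 = €4.48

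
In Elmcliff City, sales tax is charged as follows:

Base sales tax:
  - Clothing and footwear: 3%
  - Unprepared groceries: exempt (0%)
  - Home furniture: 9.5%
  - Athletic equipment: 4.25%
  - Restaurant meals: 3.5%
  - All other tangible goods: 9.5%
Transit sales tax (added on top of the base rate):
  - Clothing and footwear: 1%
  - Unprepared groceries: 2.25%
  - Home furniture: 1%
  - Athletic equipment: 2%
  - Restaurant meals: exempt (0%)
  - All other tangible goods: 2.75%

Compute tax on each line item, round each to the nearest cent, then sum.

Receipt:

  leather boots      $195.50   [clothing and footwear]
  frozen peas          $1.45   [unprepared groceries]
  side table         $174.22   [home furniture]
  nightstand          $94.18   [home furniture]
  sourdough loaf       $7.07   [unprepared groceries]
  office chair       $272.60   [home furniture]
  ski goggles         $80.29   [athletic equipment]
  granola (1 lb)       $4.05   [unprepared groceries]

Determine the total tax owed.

Leather boots $195.50: clothing and footwear → 3% + 1% transit = 4% → $7.82
Frozen peas $1.45: unprepared groceries → 0% + 2.25% transit = 2.25% → $0.03
Side table $174.22: home furniture → 9.5% + 1% transit = 10.5% → $18.29
Nightstand $94.18: home furniture → 9.5% + 1% transit = 10.5% → $9.89
Sourdough loaf $7.07: unprepared groceries → 0% + 2.25% transit = 2.25% → $0.16
Office chair $272.60: home furniture → 9.5% + 1% transit = 10.5% → $28.62
Ski goggles $80.29: athletic equipment → 4.25% + 2% transit = 6.25% → $5.02
Granola (1 lb) $4.05: unprepared groceries → 0% + 2.25% transit = 2.25% → $0.09
Total tax = $7.82 + $0.03 + $18.29 + $9.89 + $0.16 + $28.62 + $5.02 + $0.09 = $69.92

$69.92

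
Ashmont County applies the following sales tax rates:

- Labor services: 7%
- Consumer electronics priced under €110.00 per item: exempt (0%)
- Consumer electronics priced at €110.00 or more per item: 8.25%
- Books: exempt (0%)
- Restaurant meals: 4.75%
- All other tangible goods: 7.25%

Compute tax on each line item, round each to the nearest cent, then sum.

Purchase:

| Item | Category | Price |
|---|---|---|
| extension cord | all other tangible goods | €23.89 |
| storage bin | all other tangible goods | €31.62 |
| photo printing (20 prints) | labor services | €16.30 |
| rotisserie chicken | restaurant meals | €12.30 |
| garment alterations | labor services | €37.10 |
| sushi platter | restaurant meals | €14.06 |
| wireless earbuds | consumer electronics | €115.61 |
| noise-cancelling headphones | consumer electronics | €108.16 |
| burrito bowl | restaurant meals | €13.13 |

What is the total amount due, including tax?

€391.34

Extension cord €23.89: all other tangible goods → 7.25% → €1.73
Storage bin €31.62: all other tangible goods → 7.25% → €2.29
Photo printing (20 prints) €16.30: labor services → 7% → €1.14
Rotisserie chicken €12.30: restaurant meals → 4.75% → €0.58
Garment alterations €37.10: labor services → 7% → €2.60
Sushi platter €14.06: restaurant meals → 4.75% → €0.67
Wireless earbuds €115.61: consumer electronics, €110.00 or more → 8.25% → €9.54
Noise-cancelling headphones €108.16: consumer electronics, under €110.00 → 0% → €0.00
Burrito bowl €13.13: restaurant meals → 4.75% → €0.62
Subtotal = €372.17; tax = €19.17; total due = €391.34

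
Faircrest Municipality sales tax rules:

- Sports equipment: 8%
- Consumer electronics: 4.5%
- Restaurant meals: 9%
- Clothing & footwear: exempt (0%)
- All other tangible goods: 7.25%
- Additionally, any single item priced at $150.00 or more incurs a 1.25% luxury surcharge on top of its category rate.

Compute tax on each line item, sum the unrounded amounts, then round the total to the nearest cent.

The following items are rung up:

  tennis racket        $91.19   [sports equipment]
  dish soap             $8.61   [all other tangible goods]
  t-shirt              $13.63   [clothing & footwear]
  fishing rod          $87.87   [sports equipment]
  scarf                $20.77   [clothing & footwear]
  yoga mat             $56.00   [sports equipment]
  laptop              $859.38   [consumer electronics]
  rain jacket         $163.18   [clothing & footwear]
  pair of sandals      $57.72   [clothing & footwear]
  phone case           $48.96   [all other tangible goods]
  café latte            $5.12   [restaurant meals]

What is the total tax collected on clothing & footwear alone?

T-shirt $13.63: clothing & footwear → 0% → $0.00
Scarf $20.77: clothing & footwear → 0% → $0.00
Rain jacket $163.18: clothing & footwear → 0% + 1.25% surcharge = 1.25% → $2.03975
Pair of sandals $57.72: clothing & footwear → 0% → $0.00
Tax on clothing & footwear: unrounded sum = $2.03975 → $2.04

$2.04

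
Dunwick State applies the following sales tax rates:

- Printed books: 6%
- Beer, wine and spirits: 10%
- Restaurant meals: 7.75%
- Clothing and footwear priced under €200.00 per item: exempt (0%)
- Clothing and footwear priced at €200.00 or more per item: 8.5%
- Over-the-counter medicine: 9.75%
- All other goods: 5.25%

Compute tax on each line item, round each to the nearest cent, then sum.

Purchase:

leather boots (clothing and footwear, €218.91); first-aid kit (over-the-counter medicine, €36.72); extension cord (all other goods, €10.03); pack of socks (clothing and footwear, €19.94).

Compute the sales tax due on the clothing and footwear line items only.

Leather boots €218.91: clothing and footwear, €200.00 or more → 8.5% → €18.61
Pack of socks €19.94: clothing and footwear, under €200.00 → 0% → €0.00
Tax on clothing and footwear = €18.61 + €0.00 = €18.61

€18.61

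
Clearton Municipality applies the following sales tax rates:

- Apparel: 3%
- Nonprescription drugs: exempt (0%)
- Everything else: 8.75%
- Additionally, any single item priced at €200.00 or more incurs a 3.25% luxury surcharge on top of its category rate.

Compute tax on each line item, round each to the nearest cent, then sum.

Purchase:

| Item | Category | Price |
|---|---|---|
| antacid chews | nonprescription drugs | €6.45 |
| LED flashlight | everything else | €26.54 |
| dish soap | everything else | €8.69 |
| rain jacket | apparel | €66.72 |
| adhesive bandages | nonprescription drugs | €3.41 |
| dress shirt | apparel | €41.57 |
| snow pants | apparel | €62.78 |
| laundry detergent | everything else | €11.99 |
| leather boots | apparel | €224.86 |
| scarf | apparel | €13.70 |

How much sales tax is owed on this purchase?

Antacid chews €6.45: nonprescription drugs → 0% → €0.00
LED flashlight €26.54: everything else → 8.75% → €2.32
Dish soap €8.69: everything else → 8.75% → €0.76
Rain jacket €66.72: apparel → 3% → €2.00
Adhesive bandages €3.41: nonprescription drugs → 0% → €0.00
Dress shirt €41.57: apparel → 3% → €1.25
Snow pants €62.78: apparel → 3% → €1.88
Laundry detergent €11.99: everything else → 8.75% → €1.05
Leather boots €224.86: apparel → 3% + 3.25% surcharge = 6.25% → €14.05
Scarf €13.70: apparel → 3% → €0.41
Total tax = €2.32 + €0.76 + €2.00 + €1.25 + €1.88 + €1.05 + €14.05 + €0.41 = €23.72

€23.72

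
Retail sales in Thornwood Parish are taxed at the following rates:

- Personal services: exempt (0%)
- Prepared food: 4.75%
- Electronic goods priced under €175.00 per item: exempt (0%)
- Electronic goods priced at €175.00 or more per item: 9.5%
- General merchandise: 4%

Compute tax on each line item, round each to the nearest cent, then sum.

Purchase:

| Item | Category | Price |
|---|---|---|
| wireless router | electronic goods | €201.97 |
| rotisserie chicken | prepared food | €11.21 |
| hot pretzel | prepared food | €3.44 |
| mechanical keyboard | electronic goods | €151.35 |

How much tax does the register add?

€19.88

Wireless router €201.97: electronic goods, €175.00 or more → 9.5% → €19.19
Rotisserie chicken €11.21: prepared food → 4.75% → €0.53
Hot pretzel €3.44: prepared food → 4.75% → €0.16
Mechanical keyboard €151.35: electronic goods, under €175.00 → 0% → €0.00
Total tax = €19.19 + €0.53 + €0.16 = €19.88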